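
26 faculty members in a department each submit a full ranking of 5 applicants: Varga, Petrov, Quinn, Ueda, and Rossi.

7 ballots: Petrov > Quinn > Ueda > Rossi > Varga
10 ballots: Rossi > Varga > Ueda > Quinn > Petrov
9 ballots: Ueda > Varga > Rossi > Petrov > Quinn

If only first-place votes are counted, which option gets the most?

Rossi

First-place vote totals:
  Varga: 0
  Petrov: 7
  Quinn: 0
  Ueda: 9
  Rossi: 10
Rossi has the most first-place votes.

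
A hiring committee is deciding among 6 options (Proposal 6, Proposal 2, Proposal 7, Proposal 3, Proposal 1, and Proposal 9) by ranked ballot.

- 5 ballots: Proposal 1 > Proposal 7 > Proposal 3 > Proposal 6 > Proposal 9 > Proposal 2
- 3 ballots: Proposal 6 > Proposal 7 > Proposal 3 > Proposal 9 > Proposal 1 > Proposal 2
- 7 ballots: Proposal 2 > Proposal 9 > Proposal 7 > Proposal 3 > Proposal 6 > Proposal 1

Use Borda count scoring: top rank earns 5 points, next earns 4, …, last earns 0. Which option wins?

Proposal 7

Borda scores:
  Proposal 6: 5·2 + 3·5 + 7·1 = 32
  Proposal 2: 5·0 + 3·0 + 7·5 = 35
  Proposal 7: 5·4 + 3·4 + 7·3 = 53
  Proposal 3: 5·3 + 3·3 + 7·2 = 38
  Proposal 1: 5·5 + 3·1 + 7·0 = 28
  Proposal 9: 5·1 + 3·2 + 7·4 = 39
Proposal 7 has the highest total.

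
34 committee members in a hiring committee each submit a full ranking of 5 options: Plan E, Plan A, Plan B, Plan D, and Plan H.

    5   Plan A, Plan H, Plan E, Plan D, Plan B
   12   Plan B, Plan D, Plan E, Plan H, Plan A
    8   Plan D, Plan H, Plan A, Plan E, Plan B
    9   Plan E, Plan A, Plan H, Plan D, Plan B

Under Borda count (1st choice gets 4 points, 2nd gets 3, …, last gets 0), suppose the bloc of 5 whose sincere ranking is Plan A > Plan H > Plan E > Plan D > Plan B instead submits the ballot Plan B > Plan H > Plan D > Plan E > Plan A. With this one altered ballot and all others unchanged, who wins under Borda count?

Plan D

Borda totals with the altered ballot: Plan E 73, Plan A 43, Plan B 68, Plan D 87, Plan H 69.
The winner is unchanged: still Plan D.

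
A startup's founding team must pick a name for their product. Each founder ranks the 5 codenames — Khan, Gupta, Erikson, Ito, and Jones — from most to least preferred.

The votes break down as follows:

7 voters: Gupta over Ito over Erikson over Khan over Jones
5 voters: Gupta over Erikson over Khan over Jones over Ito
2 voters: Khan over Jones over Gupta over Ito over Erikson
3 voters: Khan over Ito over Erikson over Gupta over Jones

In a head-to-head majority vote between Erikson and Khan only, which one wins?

Erikson

Ballots ranking Erikson above Khan: 7+5 = 12.
Ballots ranking Khan above Erikson: 2+3 = 5.
Erikson wins the head-to-head, 12–5.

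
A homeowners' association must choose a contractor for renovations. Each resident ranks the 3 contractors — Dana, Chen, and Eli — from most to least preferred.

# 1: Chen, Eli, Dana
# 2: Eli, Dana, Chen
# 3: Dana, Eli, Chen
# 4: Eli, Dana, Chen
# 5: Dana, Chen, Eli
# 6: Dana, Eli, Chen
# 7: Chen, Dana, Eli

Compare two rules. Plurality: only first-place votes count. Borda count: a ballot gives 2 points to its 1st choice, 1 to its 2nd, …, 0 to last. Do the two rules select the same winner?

Yes

Plurality first-place counts: Dana 3, Chen 2, Eli 2 → Dana.
Borda totals: Dana 9, Chen 5, Eli 7 → Dana.
The two rules agree on Dana.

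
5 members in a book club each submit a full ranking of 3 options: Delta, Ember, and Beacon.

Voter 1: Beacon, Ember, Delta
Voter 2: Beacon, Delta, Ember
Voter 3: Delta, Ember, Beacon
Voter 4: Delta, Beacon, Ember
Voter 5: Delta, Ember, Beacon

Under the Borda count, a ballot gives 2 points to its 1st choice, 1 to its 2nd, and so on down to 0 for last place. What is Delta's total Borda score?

7

Borda scores:
  Delta: 0 + 1 + 2 + 2 + 2 = 7
  Ember: 1 + 0 + 1 + 0 + 1 = 3
  Beacon: 2 + 2 + 0 + 1 + 0 = 5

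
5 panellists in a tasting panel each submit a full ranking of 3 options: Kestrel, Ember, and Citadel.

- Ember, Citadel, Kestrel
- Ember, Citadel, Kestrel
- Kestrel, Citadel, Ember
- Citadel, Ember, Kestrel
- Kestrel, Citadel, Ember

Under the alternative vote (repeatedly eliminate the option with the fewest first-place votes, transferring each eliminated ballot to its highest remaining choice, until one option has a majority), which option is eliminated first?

Round 1: Kestrel 2, Ember 2, Citadel 1. Citadel has the fewest and is eliminated.
Round 2: Ember 3, Kestrel 2. Ember has a majority.

Citadel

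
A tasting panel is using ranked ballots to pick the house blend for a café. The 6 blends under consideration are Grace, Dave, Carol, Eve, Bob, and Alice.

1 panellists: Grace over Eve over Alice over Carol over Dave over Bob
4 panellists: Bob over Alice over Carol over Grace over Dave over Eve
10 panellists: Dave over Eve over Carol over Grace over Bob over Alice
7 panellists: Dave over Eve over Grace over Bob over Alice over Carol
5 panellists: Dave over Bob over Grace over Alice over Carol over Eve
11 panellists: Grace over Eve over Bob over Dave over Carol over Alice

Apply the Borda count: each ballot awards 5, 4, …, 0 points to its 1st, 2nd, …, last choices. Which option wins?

Borda scores:
  Grace: 5 + 4·2 + 10·2 + 7·3 + 5·3 + 11·5 = 124
  Dave: 1 + 4·1 + 10·5 + 7·5 + 5·5 + 11·2 = 137
  Carol: 2 + 4·3 + 10·3 + 7·0 + 5·1 + 11·1 = 60
  Eve: 4 + 4·0 + 10·4 + 7·4 + 5·0 + 11·4 = 116
  Bob: 0 + 4·5 + 10·1 + 7·2 + 5·4 + 11·3 = 97
  Alice: 3 + 4·4 + 10·0 + 7·1 + 5·2 + 11·0 = 36
Dave has the highest total.

Dave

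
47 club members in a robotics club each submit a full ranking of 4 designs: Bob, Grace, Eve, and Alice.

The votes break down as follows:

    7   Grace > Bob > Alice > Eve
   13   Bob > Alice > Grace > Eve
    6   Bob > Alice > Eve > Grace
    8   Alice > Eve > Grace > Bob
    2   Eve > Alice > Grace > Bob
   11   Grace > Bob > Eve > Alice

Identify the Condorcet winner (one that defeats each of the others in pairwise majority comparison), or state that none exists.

Head-to-head results (47 voters total):
Bob vs Grace: Grace wins 28–19.
Bob vs Eve: Bob wins 37–10.
Bob vs Alice: Bob wins 37–10.
Grace vs Eve: Grace wins 31–16.
Grace vs Alice: Alice wins 29–18.
Eve vs Alice: Alice wins 34–13.
No candidate beats all others: Bob beats Alice beats Grace beats Bob, a majority cycle.

None — there is no Condorcet winner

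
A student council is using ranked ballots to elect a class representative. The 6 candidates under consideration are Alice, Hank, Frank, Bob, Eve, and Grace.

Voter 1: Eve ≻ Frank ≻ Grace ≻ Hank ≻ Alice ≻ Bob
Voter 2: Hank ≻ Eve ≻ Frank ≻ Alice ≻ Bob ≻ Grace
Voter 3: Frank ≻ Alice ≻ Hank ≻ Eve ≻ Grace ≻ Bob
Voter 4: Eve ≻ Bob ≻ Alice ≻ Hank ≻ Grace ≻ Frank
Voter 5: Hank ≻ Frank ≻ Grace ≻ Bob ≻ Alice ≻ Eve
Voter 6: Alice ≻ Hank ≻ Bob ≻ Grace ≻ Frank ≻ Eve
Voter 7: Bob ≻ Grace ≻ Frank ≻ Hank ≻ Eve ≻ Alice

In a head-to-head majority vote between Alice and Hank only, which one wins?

Hank

Ballots ranking Alice above Hank: 3.
Ballots ranking Hank above Alice: 4.
Hank wins the head-to-head, 4–3.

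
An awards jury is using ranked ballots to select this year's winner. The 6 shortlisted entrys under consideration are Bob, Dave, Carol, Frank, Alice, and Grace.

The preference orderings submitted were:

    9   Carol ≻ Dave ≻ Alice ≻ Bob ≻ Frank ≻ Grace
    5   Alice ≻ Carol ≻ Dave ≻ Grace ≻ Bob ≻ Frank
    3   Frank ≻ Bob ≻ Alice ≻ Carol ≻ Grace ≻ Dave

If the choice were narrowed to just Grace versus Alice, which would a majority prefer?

Ballots ranking Grace above Alice: 0.
Ballots ranking Alice above Grace: 9+5+3 = 17.
Alice wins the head-to-head, 17–0.

Alice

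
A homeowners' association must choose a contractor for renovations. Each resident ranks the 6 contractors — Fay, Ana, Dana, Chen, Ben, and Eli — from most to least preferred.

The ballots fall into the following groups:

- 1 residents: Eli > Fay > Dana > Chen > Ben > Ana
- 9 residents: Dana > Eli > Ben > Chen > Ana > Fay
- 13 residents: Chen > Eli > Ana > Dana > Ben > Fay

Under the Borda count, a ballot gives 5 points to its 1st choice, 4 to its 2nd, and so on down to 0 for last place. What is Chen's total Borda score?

Borda scores:
  Fay: 4 + 9·0 + 13·0 = 4
  Ana: 0 + 9·1 + 13·3 = 48
  Dana: 3 + 9·5 + 13·2 = 74
  Chen: 2 + 9·2 + 13·5 = 85
  Ben: 1 + 9·3 + 13·1 = 41
  Eli: 5 + 9·4 + 13·4 = 93

85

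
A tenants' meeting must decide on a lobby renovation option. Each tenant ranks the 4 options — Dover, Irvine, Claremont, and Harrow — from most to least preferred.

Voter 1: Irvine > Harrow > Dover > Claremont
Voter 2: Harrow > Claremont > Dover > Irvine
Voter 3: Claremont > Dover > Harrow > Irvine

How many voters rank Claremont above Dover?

2

Ballots ranking Claremont above Dover: 2.
Ballots ranking Dover above Claremont: 1.
So 2 of 3 voters prefer Claremont to Dover.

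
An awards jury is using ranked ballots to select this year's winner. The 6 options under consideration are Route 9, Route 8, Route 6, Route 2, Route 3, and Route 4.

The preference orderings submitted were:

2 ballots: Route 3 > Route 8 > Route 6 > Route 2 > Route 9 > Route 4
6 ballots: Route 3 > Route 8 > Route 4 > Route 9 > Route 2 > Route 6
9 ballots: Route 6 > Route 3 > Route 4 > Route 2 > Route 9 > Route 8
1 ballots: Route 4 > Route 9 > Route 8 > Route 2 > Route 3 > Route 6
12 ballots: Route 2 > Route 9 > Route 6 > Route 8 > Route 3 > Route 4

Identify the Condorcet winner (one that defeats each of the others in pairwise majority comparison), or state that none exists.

Head-to-head results (30 voters total):
Route 9 vs Route 8: Route 9 wins 22–8.
Route 9 vs Route 6: Route 9 wins 19–11.
Route 9 vs Route 2: Route 2 wins 23–7.
Route 9 vs Route 3: Route 3 wins 17–13.
Route 9 vs Route 4: Route 4 wins 16–14.
Route 8 vs Route 6: Route 6 wins 21–9.
Route 8 vs Route 2: Route 2 wins 21–9.
Route 8 vs Route 3: Route 3 wins 17–13.
Route 8 vs Route 4: Route 8 wins 20–10.
Route 6 vs Route 2: Route 2 wins 19–11.
Route 6 vs Route 3: Route 6 wins 21–9.
Route 6 vs Route 4: Route 6 wins 23–7.
Route 2 vs Route 3: Route 3 wins 17–13.
Route 2 vs Route 4: Route 4 wins 16–14.
Route 3 vs Route 4: Route 3 wins 29–1.
No candidate beats all others: Route 9 beats Route 8 beats Route 4 beats Route 9, a majority cycle.

None — there is no Condorcet winner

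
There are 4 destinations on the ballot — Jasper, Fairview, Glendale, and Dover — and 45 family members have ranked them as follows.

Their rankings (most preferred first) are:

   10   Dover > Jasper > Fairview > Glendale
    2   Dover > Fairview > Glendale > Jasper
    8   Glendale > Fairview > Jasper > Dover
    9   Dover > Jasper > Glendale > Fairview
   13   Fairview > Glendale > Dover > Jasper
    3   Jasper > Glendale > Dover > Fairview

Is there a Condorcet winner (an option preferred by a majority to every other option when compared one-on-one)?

Head-to-head results (45 voters total):
Jasper vs Fairview: Fairview wins 23–22.
Jasper vs Glendale: Glendale wins 23–22.
Jasper vs Dover: Dover wins 34–11.
Fairview vs Glendale: Fairview wins 25–20.
Fairview vs Dover: Dover wins 24–21.
Glendale vs Dover: Glendale wins 24–21.
No candidate beats all others: Fairview beats Glendale beats Dover beats Fairview, a majority cycle.

No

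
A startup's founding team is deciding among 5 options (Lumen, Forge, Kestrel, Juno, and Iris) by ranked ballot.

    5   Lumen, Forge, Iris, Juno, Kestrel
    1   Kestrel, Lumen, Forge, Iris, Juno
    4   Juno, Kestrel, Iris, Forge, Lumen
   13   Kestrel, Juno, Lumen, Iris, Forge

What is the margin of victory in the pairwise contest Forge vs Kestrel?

13

Ballots ranking Forge above Kestrel: 5.
Ballots ranking Kestrel above Forge: 1+4+13 = 18.
Kestrel wins 18–5, a margin of 13.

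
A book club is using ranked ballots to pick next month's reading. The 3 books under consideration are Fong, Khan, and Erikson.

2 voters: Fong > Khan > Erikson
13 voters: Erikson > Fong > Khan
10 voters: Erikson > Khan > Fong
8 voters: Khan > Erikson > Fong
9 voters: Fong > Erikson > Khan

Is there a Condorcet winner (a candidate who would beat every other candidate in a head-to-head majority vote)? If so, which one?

Head-to-head results (42 voters total):
Fong vs Khan: Fong wins 24–18.
Fong vs Erikson: Erikson wins 31–11.
Khan vs Erikson: Erikson wins 32–10.
Erikson beats each rival — Fong (31–11), Khan (32–10) — so Erikson is the Condorcet winner.

Erikson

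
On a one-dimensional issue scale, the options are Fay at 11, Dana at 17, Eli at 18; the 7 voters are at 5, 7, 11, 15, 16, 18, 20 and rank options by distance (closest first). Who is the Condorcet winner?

With single-peaked preferences on a line, the Condorcet winner is the candidate closest to the median voter.
The median voter (position 15) is closest to Dana at 17.
Check: Dana vs Eli — voters closer to Dana: 5 of 7.

Dana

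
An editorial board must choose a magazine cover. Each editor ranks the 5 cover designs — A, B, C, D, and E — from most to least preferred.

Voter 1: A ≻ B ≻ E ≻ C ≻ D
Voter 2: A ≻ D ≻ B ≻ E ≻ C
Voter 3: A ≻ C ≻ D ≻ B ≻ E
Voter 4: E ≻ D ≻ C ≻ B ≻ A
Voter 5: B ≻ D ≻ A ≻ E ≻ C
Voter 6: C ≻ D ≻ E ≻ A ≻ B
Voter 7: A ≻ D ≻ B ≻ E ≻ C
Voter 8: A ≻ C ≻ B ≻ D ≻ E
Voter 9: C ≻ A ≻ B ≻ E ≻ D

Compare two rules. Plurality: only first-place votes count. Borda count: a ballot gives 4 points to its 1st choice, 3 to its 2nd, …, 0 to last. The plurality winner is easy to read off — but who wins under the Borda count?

Plurality first-place counts: A 5, B 1, C 2, D 0, E 1 → A.
Borda totals: A 26, B 17, C 17, D 18, E 12 → A.

A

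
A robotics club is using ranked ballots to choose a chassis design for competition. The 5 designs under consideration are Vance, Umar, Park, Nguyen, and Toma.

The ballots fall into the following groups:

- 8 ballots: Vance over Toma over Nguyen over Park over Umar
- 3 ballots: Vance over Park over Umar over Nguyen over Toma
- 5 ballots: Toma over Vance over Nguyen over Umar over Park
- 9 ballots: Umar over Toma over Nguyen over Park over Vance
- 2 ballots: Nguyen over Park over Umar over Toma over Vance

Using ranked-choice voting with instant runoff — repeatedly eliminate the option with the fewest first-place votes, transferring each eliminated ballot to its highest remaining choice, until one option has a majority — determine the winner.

Round 1: Vance 11, Umar 9, Toma 5, Nguyen 2, Park 0. Park has the fewest and is eliminated.
Round 2: Vance 11, Umar 9, Toma 5, Nguyen 2. Nguyen has the fewest and is eliminated.
Round 3: Vance 11, Umar 11, Toma 5. Toma has the fewest and is eliminated.
Round 4: Vance 16, Umar 11. Vance has a majority.

Vance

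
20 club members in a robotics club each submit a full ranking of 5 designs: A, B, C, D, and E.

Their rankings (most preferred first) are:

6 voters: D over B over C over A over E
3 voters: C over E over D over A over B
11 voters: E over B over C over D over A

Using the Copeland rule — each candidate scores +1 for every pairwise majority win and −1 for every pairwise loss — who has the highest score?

E

Pairwise results:
  A vs B: B wins 17–3.
  A vs C: C wins 20–0.
  A vs D: D wins 20–0.
  A vs E: E wins 14–6.
  B vs C: B wins 17–3.
  B vs D: B wins 11–9.
  B vs E: E wins 14–6.
  C vs D: C wins 14–6.
  C vs E: E wins 11–9.
  D vs E: E wins 14–6.
Copeland scores (wins − losses):
  A: 0 − 4 = -4
  B: 3 − 1 = 2
  C: 2 − 2 = 0
  D: 1 − 3 = -2
  E: 4 − 0 = 4
E has the best Copeland score.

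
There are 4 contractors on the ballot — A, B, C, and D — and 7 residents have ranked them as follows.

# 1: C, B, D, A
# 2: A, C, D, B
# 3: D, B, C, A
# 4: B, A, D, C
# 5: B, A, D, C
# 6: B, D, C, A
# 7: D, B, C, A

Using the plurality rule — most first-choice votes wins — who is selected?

B

First-place vote totals:
  A: 1
  B: 3
  C: 1
  D: 2
B has the most first-place votes.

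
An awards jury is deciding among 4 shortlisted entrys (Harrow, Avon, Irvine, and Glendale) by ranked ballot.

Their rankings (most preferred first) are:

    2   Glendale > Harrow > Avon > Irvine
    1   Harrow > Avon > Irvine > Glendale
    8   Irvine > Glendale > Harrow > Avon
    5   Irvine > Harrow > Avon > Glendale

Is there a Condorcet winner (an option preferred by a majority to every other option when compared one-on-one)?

Yes

Head-to-head results (16 voters total):
Harrow vs Avon: Harrow wins 16–0.
Harrow vs Irvine: Irvine wins 13–3.
Harrow vs Glendale: Glendale wins 10–6.
Avon vs Irvine: Irvine wins 13–3.
Avon vs Glendale: Glendale wins 10–6.
Irvine vs Glendale: Irvine wins 14–2.
Irvine beats each rival — Harrow (13–3), Avon (13–3), Glendale (14–2) — so Irvine is the Condorcet winner.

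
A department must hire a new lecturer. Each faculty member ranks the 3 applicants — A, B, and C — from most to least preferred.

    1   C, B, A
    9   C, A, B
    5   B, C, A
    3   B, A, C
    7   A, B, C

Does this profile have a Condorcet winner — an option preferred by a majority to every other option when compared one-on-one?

Head-to-head results (25 voters total):
A vs B: A wins 16–9.
A vs C: C wins 15–10.
B vs C: B wins 15–10.
No candidate beats all others: A beats B beats C beats A, a majority cycle.

No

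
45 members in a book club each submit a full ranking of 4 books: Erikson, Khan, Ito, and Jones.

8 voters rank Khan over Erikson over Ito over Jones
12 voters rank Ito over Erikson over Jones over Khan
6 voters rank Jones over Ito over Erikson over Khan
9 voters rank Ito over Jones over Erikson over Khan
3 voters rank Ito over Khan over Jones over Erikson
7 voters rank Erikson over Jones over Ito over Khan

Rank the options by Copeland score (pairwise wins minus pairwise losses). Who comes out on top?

Pairwise results:
  Erikson vs Khan: Erikson wins 34–11.
  Erikson vs Ito: Ito wins 30–15.
  Erikson vs Jones: Erikson wins 27–18.
  Khan vs Ito: Ito wins 37–8.
  Khan vs Jones: Jones wins 34–11.
  Ito vs Jones: Ito wins 32–13.
Copeland scores (wins − losses):
  Erikson: 2 − 1 = 1
  Khan: 0 − 3 = -3
  Ito: 3 − 0 = 3
  Jones: 1 − 2 = -1
Ito has the best Copeland score.

Ito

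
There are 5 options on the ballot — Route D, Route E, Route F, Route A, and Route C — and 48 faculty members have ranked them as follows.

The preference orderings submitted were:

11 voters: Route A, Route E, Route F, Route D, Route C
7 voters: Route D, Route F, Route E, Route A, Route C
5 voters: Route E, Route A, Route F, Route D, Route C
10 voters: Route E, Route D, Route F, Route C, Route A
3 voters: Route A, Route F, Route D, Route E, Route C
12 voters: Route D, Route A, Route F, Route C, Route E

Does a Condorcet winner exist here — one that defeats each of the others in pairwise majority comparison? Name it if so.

Head-to-head results (48 voters total):
Route D vs Route E: Route E wins 26–22.
Route D vs Route F: Route D wins 29–19.
Route D vs Route A: Route D wins 29–19.
Route D vs Route C: Route D wins 48–0.
Route E vs Route F: Route E wins 26–22.
Route E vs Route A: Route A wins 26–22.
Route E vs Route C: Route E wins 36–12.
Route F vs Route A: Route A wins 31–17.
Route F vs Route C: Route F wins 48–0.
Route A vs Route C: Route A wins 38–10.
No candidate beats all others: Route D beats Route A beats Route E beats Route D, a majority cycle.

None — there is no Condorcet winner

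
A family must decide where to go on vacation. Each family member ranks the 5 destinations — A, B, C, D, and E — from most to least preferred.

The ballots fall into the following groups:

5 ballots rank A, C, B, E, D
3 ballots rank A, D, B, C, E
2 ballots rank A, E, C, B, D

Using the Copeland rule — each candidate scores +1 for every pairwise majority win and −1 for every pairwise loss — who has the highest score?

Pairwise results:
  A vs B: A wins 10–0.
  A vs C: A wins 10–0.
  A vs D: A wins 10–0.
  A vs E: A wins 10–0.
  B vs C: C wins 7–3.
  B vs D: B wins 7–3.
  B vs E: B wins 8–2.
  C vs D: C wins 7–3.
  C vs E: C wins 8–2.
  D vs E: E wins 7–3.
Copeland scores (wins − losses):
  A: 4 − 0 = 4
  B: 2 − 2 = 0
  C: 3 − 1 = 2
  D: 0 − 4 = -4
  E: 1 − 3 = -2
A has the best Copeland score.

A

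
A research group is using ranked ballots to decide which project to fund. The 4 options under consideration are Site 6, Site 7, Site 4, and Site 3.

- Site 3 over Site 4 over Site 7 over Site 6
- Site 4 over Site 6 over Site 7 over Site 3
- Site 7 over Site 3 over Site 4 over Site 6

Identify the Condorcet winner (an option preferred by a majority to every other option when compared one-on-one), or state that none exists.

Head-to-head results (3 voters total):
Site 6 vs Site 7: Site 7 wins 2–1.
Site 6 vs Site 4: Site 4 wins 3–0.
Site 6 vs Site 3: Site 3 wins 2–1.
Site 7 vs Site 4: Site 4 wins 2–1.
Site 7 vs Site 3: Site 7 wins 2–1.
Site 4 vs Site 3: Site 3 wins 2–1.
No candidate beats all others: Site 7 beats Site 3 beats Site 4 beats Site 7, a majority cycle.

No Condorcet winner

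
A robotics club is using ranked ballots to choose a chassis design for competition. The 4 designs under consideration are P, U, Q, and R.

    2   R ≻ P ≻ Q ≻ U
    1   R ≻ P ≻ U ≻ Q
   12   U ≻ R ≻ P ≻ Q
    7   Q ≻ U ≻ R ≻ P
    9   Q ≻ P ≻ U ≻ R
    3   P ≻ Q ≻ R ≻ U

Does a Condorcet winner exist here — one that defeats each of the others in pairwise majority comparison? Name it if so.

Head-to-head results (34 voters total):
P vs U: U wins 19–15.
P vs Q: P wins 18–16.
P vs R: R wins 22–12.
U vs Q: Q wins 21–13.
U vs R: U wins 28–6.
Q vs R: Q wins 19–15.
No candidate beats all others: P beats Q beats U beats P, a majority cycle.

There is no Condorcet winner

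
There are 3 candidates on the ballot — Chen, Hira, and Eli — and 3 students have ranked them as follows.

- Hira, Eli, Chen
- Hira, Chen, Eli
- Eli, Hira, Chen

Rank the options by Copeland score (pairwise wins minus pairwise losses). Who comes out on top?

Pairwise results:
  Chen vs Hira: Hira wins 3–0.
  Chen vs Eli: Eli wins 2–1.
  Hira vs Eli: Hira wins 2–1.
Copeland scores (wins − losses):
  Chen: 0 − 2 = -2
  Hira: 2 − 0 = 2
  Eli: 1 − 1 = 0
Hira has the best Copeland score.

Hira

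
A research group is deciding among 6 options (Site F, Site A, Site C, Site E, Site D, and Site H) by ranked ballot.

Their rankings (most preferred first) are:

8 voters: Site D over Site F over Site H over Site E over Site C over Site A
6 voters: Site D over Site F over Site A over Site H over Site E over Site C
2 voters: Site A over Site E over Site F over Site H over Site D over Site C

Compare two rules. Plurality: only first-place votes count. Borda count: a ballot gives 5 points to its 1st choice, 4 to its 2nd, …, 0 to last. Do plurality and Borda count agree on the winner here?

Yes

Plurality first-place counts: Site F 0, Site A 2, Site C 0, Site E 0, Site D 14, Site H 0 → Site D.
Borda totals: Site F 62, Site A 28, Site C 8, Site E 30, Site D 72, Site H 40 → Site D.
The two rules agree on Site D.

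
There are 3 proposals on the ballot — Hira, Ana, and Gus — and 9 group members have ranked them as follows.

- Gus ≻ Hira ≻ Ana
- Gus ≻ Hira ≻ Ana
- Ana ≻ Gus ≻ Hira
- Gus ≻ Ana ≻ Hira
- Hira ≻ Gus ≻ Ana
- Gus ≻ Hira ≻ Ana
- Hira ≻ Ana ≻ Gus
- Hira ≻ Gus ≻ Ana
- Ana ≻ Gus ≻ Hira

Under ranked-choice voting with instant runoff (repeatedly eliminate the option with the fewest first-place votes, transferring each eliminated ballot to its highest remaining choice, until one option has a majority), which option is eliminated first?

Ana

Round 1: Gus 4, Hira 3, Ana 2. Ana has the fewest and is eliminated.
Round 2: Gus 6, Hira 3. Gus has a majority.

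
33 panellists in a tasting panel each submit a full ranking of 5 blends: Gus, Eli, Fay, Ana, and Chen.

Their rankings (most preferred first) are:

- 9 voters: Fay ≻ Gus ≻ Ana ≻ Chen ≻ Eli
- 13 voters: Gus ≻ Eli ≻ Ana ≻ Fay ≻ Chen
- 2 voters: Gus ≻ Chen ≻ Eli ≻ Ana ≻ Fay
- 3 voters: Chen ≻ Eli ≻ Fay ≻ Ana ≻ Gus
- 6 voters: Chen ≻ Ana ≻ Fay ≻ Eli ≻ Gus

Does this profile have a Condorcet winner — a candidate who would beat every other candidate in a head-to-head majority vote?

No

Head-to-head results (33 voters total):
Gus vs Eli: Gus wins 24–9.
Gus vs Fay: Fay wins 18–15.
Gus vs Ana: Gus wins 24–9.
Gus vs Chen: Gus wins 24–9.
Eli vs Fay: Eli wins 18–15.
Eli vs Ana: Eli wins 18–15.
Eli vs Chen: Chen wins 20–13.
Fay vs Ana: Ana wins 21–12.
Fay vs Chen: Fay wins 22–11.
Ana vs Chen: Ana wins 22–11.
No candidate beats all others: Gus beats Eli beats Fay beats Gus, a majority cycle.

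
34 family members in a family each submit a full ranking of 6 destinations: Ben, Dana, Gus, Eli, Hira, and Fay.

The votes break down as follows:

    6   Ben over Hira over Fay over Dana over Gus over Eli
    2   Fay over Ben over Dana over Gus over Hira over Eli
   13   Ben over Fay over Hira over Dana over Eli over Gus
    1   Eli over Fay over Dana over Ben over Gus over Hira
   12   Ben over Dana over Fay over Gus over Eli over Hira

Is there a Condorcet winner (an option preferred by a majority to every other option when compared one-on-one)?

Head-to-head results (34 voters total):
Ben vs Dana: Ben wins 33–1.
Ben vs Gus: Ben wins 34–0.
Ben vs Eli: Ben wins 33–1.
Ben vs Hira: Ben wins 34–0.
Ben vs Fay: Ben wins 31–3.
Dana vs Gus: Dana wins 34–0.
Dana vs Eli: Dana wins 33–1.
Dana vs Hira: Hira wins 19–15.
Dana vs Fay: Fay wins 22–12.
Gus vs Eli: Gus wins 20–14.
Gus vs Hira: Hira wins 19–15.
Gus vs Fay: Fay wins 34–0.
Eli vs Hira: Hira wins 21–13.
Eli vs Fay: Fay wins 33–1.
Hira vs Fay: Fay wins 28–6.
Ben beats each rival — Dana (33–1), Gus (34–0), Eli (33–1), Hira (34–0), Fay (31–3) — so Ben is the Condorcet winner.

Yes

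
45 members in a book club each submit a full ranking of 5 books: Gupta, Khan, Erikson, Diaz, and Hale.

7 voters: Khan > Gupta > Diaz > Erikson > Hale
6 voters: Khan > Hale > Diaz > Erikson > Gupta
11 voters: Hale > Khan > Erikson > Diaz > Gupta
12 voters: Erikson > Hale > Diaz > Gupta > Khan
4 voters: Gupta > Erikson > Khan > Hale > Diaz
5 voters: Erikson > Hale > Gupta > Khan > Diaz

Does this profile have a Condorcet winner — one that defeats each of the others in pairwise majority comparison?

No

Head-to-head results (45 voters total):
Gupta vs Khan: Khan wins 24–21.
Gupta vs Erikson: Erikson wins 34–11.
Gupta vs Diaz: Diaz wins 29–16.
Gupta vs Hale: Hale wins 34–11.
Khan vs Erikson: Khan wins 24–21.
Khan vs Diaz: Khan wins 33–12.
Khan vs Hale: Hale wins 28–17.
Erikson vs Diaz: Erikson wins 32–13.
Erikson vs Hale: Erikson wins 28–17.
Diaz vs Hale: Hale wins 38–7.
No candidate beats all others: Khan beats Erikson beats Hale beats Khan, a majority cycle.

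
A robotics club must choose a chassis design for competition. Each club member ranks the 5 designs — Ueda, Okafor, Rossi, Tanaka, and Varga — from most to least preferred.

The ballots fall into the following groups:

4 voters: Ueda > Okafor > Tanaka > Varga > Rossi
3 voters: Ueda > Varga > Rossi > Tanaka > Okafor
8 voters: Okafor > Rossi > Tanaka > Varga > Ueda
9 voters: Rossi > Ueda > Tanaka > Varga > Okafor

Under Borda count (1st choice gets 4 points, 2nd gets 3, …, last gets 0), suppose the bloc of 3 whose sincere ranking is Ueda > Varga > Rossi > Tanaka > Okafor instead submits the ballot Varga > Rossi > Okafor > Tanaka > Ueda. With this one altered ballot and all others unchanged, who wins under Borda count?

Rossi

Borda totals with the altered ballot: Ueda 43, Okafor 50, Rossi 69, Tanaka 45, Varga 33.
The winner is unchanged: still Rossi.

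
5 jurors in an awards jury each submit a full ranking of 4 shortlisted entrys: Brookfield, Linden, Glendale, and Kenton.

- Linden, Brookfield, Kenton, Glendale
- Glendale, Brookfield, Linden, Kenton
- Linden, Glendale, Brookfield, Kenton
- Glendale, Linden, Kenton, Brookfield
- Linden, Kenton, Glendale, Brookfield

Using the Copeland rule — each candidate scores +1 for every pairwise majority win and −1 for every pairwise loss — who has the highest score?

Linden

Pairwise results:
  Brookfield vs Linden: Linden wins 4–1.
  Brookfield vs Glendale: Glendale wins 4–1.
  Brookfield vs Kenton: Brookfield wins 3–2.
  Linden vs Glendale: Linden wins 3–2.
  Linden vs Kenton: Linden wins 5–0.
  Glendale vs Kenton: Glendale wins 3–2.
Copeland scores (wins − losses):
  Brookfield: 1 − 2 = -1
  Linden: 3 − 0 = 3
  Glendale: 2 − 1 = 1
  Kenton: 0 − 3 = -3
Linden has the best Copeland score.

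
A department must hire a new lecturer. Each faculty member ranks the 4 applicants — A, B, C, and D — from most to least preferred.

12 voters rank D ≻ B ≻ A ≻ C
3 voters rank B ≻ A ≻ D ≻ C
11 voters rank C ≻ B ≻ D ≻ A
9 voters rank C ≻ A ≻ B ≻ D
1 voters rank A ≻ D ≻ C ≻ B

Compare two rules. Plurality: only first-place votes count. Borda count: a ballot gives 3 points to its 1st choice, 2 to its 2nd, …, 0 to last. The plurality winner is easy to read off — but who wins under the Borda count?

Plurality first-place counts: A 1, B 3, C 20, D 12 → C.
Borda totals: A 39, B 64, C 61, D 52 → B.

B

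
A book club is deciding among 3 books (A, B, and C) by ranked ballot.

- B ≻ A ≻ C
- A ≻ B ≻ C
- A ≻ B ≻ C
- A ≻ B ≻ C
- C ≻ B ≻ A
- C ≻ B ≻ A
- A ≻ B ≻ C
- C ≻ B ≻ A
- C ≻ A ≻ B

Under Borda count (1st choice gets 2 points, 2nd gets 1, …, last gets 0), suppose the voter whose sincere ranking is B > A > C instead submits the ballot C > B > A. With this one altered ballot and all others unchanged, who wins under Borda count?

Borda totals with the altered ballot: A 9, B 8, C 10.
The switch changes the winner from A to C.

C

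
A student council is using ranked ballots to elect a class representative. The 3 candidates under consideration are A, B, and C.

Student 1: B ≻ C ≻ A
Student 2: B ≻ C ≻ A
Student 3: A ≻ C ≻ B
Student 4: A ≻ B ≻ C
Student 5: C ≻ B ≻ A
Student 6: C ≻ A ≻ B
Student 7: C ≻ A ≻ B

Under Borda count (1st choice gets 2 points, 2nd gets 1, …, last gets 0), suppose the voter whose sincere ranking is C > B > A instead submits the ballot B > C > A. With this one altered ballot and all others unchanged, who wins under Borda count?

Borda totals with the altered ballot: A 6, B 7, C 8.
The winner is unchanged: still C.

C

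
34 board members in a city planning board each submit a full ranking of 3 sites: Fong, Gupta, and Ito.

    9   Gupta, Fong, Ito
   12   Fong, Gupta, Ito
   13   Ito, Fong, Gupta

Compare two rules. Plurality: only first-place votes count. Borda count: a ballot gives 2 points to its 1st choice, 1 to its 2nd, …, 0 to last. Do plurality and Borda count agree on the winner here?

No

Plurality first-place counts: Fong 12, Gupta 9, Ito 13 → Ito.
Borda totals: Fong 46, Gupta 30, Ito 26 → Fong.
The two rules disagree: plurality picks Ito, Borda picks Fong.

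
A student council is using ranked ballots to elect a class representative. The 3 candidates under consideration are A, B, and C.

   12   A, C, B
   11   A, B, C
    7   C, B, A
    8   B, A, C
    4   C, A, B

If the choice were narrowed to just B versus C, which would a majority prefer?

Ballots ranking B above C: 11+8 = 19.
Ballots ranking C above B: 12+7+4 = 23.
C wins the head-to-head, 23–19.

C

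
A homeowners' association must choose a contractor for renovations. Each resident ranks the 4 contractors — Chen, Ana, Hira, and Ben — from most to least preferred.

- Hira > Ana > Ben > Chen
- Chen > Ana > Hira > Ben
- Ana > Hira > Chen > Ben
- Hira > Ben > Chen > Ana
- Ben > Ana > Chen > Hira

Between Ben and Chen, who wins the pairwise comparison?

Ben

Ballots ranking Ben above Chen: 3.
Ballots ranking Chen above Ben: 2.
Ben wins the head-to-head, 3–2.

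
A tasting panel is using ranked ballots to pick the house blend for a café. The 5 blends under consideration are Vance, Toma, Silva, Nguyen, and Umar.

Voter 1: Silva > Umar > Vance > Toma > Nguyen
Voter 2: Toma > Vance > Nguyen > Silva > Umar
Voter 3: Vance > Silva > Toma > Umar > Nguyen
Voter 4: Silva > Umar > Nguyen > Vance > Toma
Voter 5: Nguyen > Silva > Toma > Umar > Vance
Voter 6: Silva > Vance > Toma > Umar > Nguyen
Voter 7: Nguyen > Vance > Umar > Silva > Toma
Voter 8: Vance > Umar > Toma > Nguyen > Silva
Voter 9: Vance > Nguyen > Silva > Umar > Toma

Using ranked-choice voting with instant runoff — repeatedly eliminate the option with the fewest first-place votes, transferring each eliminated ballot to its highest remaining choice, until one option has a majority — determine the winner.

Vance

Round 1: Vance 3, Silva 3, Nguyen 2, Toma 1, Umar 0. Umar has the fewest and is eliminated.
Round 2: Vance 3, Silva 3, Nguyen 2, Toma 1. Toma has the fewest and is eliminated.
Round 3: Vance 4, Silva 3, Nguyen 2. Nguyen has the fewest and is eliminated.
Round 4: Vance 5, Silva 4. Vance has a majority.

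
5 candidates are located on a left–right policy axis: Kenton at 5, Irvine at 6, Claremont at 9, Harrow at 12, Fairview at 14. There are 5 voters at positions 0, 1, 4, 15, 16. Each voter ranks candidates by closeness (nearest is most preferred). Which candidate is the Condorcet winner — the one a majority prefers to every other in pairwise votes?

With single-peaked preferences on a line, the Condorcet winner is the candidate closest to the median voter.
The median voter (position 4) is closest to Kenton at 5.
Check: Kenton vs Irvine — voters closer to Kenton: 3 of 5.

Kenton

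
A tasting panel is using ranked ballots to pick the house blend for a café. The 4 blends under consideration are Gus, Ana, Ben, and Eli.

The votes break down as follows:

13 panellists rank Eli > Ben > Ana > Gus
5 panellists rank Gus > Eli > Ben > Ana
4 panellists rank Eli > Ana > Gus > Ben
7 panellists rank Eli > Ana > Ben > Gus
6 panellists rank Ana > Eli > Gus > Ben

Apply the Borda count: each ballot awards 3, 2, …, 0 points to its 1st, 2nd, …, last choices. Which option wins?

Eli

Borda scores:
  Gus: 13·0 + 5·3 + 4·1 + 7·0 + 6·1 = 25
  Ana: 13·1 + 5·0 + 4·2 + 7·2 + 6·3 = 53
  Ben: 13·2 + 5·1 + 4·0 + 7·1 + 6·0 = 38
  Eli: 13·3 + 5·2 + 4·3 + 7·3 + 6·2 = 94
Eli has the highest total.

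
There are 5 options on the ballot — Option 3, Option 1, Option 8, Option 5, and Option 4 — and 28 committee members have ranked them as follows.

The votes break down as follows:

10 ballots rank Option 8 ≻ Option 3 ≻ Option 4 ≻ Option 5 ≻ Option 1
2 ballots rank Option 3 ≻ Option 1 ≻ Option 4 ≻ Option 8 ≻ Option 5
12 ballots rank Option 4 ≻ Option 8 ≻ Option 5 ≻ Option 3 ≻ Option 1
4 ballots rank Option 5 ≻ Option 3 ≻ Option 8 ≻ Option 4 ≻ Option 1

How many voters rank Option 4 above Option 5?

24

Ballots ranking Option 4 above Option 5: 10+2+12 = 24.
Ballots ranking Option 5 above Option 4: 4.
So 24 of 28 voters prefer Option 4 to Option 5.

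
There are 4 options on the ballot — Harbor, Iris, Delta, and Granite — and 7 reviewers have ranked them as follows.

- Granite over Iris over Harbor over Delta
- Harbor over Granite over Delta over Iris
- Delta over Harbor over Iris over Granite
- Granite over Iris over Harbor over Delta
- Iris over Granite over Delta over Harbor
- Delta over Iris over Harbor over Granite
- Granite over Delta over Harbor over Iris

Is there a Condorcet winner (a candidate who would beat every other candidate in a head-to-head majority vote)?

Head-to-head results (7 voters total):
Harbor vs Iris: Iris wins 4–3.
Harbor vs Delta: Delta wins 4–3.
Harbor vs Granite: Granite wins 4–3.
Iris vs Delta: Delta wins 4–3.
Iris vs Granite: Granite wins 4–3.
Delta vs Granite: Granite wins 5–2.
Granite beats each rival — Harbor (4–3), Iris (4–3), Delta (5–2) — so Granite is the Condorcet winner.

Yes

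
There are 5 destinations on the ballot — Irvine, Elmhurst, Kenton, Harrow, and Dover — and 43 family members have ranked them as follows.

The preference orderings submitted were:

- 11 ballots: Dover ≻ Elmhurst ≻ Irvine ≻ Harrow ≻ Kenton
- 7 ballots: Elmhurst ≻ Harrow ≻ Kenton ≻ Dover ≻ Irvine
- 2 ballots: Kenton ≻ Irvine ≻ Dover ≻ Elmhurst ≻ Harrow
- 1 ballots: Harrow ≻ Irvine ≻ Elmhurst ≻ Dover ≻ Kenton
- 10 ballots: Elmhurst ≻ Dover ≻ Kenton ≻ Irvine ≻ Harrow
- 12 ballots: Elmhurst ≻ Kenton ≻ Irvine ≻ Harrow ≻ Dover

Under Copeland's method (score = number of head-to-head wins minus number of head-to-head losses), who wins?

Pairwise results:
  Irvine vs Elmhurst: Elmhurst wins 40–3.
  Irvine vs Kenton: Kenton wins 31–12.
  Irvine vs Harrow: Irvine wins 35–8.
  Irvine vs Dover: Dover wins 28–15.
  Elmhurst vs Kenton: Elmhurst wins 41–2.
  Elmhurst vs Harrow: Elmhurst wins 42–1.
  Elmhurst vs Dover: Elmhurst wins 30–13.
  Kenton vs Harrow: Kenton wins 24–19.
  Kenton vs Dover: Dover wins 22–21.
  Harrow vs Dover: Dover wins 23–20.
Copeland scores (wins − losses):
  Irvine: 1 − 3 = -2
  Elmhurst: 4 − 0 = 4
  Kenton: 2 − 2 = 0
  Harrow: 0 − 4 = -4
  Dover: 3 − 1 = 2
Elmhurst has the best Copeland score.

Elmhurst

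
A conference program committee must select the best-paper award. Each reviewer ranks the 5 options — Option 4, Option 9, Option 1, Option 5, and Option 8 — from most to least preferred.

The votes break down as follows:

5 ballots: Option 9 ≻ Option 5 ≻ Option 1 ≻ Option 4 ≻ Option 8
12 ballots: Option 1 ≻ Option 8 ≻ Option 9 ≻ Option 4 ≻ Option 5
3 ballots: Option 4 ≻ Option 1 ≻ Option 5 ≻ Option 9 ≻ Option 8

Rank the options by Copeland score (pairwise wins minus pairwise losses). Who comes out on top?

Pairwise results:
  Option 4 vs Option 9: Option 9 wins 17–3.
  Option 4 vs Option 1: Option 1 wins 17–3.
  Option 4 vs Option 5: Option 4 wins 15–5.
  Option 4 vs Option 8: Option 8 wins 12–8.
  Option 9 vs Option 1: Option 1 wins 15–5.
  Option 9 vs Option 5: Option 9 wins 17–3.
  Option 9 vs Option 8: Option 8 wins 12–8.
  Option 1 vs Option 5: Option 1 wins 15–5.
  Option 1 vs Option 8: Option 1 wins 20–0.
  Option 5 vs Option 8: Option 8 wins 12–8.
Copeland scores (wins − losses):
  Option 4: 1 − 3 = -2
  Option 9: 2 − 2 = 0
  Option 1: 4 − 0 = 4
  Option 5: 0 − 4 = -4
  Option 8: 3 − 1 = 2
Option 1 has the best Copeland score.

Option 1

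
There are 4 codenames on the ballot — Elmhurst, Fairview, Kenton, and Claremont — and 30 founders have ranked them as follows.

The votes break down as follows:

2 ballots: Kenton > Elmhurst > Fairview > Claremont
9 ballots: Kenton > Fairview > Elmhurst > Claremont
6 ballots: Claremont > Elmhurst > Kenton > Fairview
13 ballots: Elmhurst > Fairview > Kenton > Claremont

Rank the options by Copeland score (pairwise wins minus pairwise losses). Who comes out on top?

Pairwise results:
  Elmhurst vs Fairview: Elmhurst wins 21–9.
  Elmhurst vs Kenton: Elmhurst wins 19–11.
  Elmhurst vs Claremont: Elmhurst wins 24–6.
  Fairview vs Kenton: Kenton wins 17–13.
  Fairview vs Claremont: Fairview wins 24–6.
  Kenton vs Claremont: Kenton wins 24–6.
Copeland scores (wins − losses):
  Elmhurst: 3 − 0 = 3
  Fairview: 1 − 2 = -1
  Kenton: 2 − 1 = 1
  Claremont: 0 − 3 = -3
Elmhurst has the best Copeland score.

Elmhurst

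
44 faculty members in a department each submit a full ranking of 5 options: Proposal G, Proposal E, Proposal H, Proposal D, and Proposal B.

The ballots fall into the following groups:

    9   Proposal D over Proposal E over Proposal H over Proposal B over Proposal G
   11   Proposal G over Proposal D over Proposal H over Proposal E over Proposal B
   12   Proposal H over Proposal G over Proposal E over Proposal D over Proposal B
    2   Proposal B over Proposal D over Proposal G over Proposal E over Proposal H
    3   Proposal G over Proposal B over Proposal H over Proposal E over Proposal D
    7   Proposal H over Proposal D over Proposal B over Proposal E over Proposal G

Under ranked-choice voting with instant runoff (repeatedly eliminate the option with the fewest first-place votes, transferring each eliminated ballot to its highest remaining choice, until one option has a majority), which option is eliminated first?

Round 1: Proposal H 19, Proposal G 14, Proposal D 9, Proposal B 2, Proposal E 0. Proposal E has the fewest and is eliminated.
Round 2: Proposal H 19, Proposal G 14, Proposal D 9, Proposal B 2. Proposal B has the fewest and is eliminated.
Round 3: Proposal H 19, Proposal G 14, Proposal D 11. Proposal D has the fewest and is eliminated.
Round 4: Proposal H 28, Proposal G 16. Proposal H has a majority.

Proposal E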